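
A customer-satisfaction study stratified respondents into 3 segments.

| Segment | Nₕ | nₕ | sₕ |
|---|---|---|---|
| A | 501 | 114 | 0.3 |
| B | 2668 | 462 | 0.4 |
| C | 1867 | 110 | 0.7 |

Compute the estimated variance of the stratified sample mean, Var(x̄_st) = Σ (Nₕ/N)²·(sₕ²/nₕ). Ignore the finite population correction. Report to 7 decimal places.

N = 5036. Term for each stratum: Wₕ²sₕ²/nₕ.
Var(x̄_st) = 0.0000078134 + 0.0000972027 + 0.0006122384 = 0.0007172545 → 0.0007173.

0.0007173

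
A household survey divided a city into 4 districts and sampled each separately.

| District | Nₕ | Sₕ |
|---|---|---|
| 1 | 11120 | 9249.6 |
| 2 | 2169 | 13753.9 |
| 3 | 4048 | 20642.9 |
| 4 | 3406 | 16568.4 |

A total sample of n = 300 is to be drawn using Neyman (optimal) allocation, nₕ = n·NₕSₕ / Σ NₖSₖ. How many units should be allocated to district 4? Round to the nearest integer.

62

1: NₕSₕ = 11120·9249.6 = 102855552
2: NₕSₕ = 2169·13753.9 = 29832209.1
3: NₕSₕ = 4048·20642.9 = 83562459.2
4: NₕSₕ = 3406·16568.4 = 56431970.4
Σ NₕSₕ = 272682190.7.
n_4 = 300·56431970.4/272682190.7 = 62.085... → 62.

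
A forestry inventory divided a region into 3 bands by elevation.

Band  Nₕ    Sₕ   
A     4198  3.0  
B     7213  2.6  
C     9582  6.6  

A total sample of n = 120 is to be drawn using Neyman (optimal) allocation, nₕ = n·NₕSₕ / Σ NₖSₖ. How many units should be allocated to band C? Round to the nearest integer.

80

A: NₕSₕ = 4198·3.0 = 12594
B: NₕSₕ = 7213·2.6 = 18753.8
C: NₕSₕ = 9582·6.6 = 63241.2
Σ NₕSₕ = 94589.
n_C = 120·63241.2/94589 = 80.231... → 80.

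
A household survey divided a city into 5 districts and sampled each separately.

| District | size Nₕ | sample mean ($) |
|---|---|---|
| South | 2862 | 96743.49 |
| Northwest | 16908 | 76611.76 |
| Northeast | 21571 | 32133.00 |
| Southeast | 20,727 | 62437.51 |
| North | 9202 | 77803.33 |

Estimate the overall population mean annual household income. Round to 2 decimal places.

N = 71270; weights Wₕ = Nₕ/N = (0.0402, 0.2372, 0.3027, 0.2908, 0.1291).
x̄_st = Σ Wₕ·x̄ₕ = 0.0402·96743.49 + 0.2372·76611.76 + 0.3027·32133.00 + 0.2908·62437.51 + 0.1291·77803.33 ≈ 59989.6304...
→ 59989.63.

59989.63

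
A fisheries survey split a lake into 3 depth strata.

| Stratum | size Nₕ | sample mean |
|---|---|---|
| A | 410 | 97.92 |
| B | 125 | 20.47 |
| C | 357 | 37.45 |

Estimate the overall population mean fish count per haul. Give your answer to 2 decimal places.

N = 410 + 125 + 357 = 892.
Overall mean = Σ (Nₕ/N)·x̄ₕ — weight by population share, not a simple average.
Σ Nₕx̄ₕ = 410·97.92 + 125·20.47 + 357·37.45 = 40147.2 + 2558.75 + 13369.65 = 56075.6.
Divide by N: 56075.6 / 892 = 62.8650... → 62.87.

62.87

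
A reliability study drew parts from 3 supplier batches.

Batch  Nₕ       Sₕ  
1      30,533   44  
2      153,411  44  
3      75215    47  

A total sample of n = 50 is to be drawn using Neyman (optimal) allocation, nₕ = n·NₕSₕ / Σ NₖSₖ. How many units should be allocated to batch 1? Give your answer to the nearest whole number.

6

Σ NₕSₕ = 30533·44 + 153411·44 + 75215·47 = 11628641.
Share for 1: 1343452/11628641 = 0.11553.
n_1 = 50 × 0.11553 = 5.776... → 6.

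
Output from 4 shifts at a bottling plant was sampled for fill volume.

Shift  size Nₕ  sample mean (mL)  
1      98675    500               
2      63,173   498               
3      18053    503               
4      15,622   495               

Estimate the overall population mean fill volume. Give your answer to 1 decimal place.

499.2

x̄_st = (Σ Nₕx̄ₕ) / (Σ Nₕ) = (98675·500 + 63173·498 + 18053·503 + 15622·495) / 195523
= 97611203 / 195523 = 499.231... → 499.2.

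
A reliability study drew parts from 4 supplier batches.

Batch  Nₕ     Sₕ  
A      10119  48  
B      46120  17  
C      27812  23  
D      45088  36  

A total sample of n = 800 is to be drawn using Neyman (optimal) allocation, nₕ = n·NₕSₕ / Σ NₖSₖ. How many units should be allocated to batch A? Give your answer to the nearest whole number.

Σ NₕSₕ = 10119·48 + 46120·17 + 27812·23 + 45088·36 = 3532596.
Share for A: 485712/3532596 = 0.13749.
n_A = 800 × 0.13749 = 109.995... → 110.

110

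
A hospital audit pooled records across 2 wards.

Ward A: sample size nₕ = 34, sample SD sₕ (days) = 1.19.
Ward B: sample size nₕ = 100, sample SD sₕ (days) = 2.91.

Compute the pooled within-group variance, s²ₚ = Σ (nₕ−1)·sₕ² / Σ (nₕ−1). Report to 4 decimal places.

Degrees of freedom: 33 + 99 = 132.
Σ(nₕ−1)sₕ² = 33·1.4161 + 99·8.4681 = 885.0732.
s²ₚ = 885.0732 / 132 = 6.7051 → 6.7051.

6.7051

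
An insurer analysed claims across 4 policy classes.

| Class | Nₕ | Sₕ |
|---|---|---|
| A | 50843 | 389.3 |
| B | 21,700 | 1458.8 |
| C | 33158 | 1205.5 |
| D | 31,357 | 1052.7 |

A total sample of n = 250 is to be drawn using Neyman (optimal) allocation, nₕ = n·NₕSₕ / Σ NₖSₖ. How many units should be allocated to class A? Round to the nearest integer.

40

A: NₕSₕ = 50843·389.3 = 19793179.9
B: NₕSₕ = 21700·1458.8 = 31655960
C: NₕSₕ = 33158·1205.5 = 39971969
D: NₕSₕ = 31357·1052.7 = 33009513.9
Σ NₕSₕ = 124430622.8.
n_A = 250·19793179.9/124430622.8 = 39.768... → 40.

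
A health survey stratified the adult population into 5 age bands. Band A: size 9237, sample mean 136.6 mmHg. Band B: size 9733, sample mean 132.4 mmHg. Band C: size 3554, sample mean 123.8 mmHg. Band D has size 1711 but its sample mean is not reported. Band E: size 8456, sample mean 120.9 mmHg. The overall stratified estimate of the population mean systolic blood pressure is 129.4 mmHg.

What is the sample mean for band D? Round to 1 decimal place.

127.1

N = 9237 + 9733 + 3554 + 1711 + 8456 = 32691.
Overall total = μ·N = 129.4·32691 = 4230215.4.
Subtract the known strata: 9237·136.6 + 9733·132.4 + 3554·123.8 + 8456·120.9 = 4012739.
Remaining total for band D: 4230215.4 − 4012739 = 217476.4.
Divide by its size: 217476.4 / 1711 = 127.105... → 127.1.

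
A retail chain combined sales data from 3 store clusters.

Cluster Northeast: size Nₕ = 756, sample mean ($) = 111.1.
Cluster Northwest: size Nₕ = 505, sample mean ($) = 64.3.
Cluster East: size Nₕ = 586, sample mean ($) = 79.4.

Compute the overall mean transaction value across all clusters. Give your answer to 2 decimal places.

88.25

x̄_st = (Σ Nₕx̄ₕ) / (Σ Nₕ) = (756·111.1 + 505·64.3 + 586·79.4) / 1847
= 162991.5 / 1847 = 88.2466... → 88.25.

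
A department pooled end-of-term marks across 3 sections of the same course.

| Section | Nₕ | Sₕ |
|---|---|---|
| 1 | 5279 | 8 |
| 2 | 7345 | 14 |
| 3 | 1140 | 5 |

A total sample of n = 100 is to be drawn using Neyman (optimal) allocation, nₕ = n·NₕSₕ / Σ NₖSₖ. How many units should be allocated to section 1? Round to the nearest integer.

Σ NₕSₕ = 5279·8 + 7345·14 + 1140·5 = 150762.
Share for 1: 42232/150762 = 0.28012.
n_1 = 100 × 0.28012 = 28.012... → 28.

28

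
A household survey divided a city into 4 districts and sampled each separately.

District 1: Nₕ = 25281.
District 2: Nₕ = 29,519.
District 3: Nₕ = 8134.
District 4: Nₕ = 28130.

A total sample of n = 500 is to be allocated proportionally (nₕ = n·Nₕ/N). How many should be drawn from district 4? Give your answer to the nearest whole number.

154

N = 25281 + 29519 + 8134 + 28130 = 91064.
n_4 = 500·28130/91064 = 154.452... → 154.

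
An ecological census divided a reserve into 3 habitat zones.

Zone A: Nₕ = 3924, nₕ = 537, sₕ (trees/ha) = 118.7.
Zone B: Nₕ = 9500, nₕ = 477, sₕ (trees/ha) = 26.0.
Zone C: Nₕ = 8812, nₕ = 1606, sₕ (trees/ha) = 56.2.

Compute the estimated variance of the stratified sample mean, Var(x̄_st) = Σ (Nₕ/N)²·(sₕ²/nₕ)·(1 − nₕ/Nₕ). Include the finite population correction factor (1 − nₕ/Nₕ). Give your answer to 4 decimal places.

1.2035

N = 22236; Wₕ = Nₕ/N.
zone A: (3924/22236)²·118.7²/537·(1 − 537/3924) = 0.7052742
zone B: (9500/22236)²·26.0²/477·(1 − 477/9500) = 0.2456912
zone C: (8812/22236)²·56.2²/1606·(1 − 1606/8812) = 0.2525704
Sum = 1.2035358 → 1.2035.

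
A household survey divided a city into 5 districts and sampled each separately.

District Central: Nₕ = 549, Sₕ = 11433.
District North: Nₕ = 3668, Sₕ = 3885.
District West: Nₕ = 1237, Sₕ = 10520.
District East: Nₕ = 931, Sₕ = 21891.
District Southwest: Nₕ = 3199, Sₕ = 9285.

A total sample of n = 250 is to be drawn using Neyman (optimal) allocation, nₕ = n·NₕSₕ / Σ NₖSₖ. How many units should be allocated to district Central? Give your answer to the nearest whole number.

19

Central: NₕSₕ = 549·11433 = 6276717
North: NₕSₕ = 3668·3885 = 14250180
West: NₕSₕ = 1237·10520 = 13013240
East: NₕSₕ = 931·21891 = 20380521
Southwest: NₕSₕ = 3199·9285 = 29702715
Σ NₕSₕ = 83623373.
n_Central = 250·6276717/83623373 = 18.765... → 19.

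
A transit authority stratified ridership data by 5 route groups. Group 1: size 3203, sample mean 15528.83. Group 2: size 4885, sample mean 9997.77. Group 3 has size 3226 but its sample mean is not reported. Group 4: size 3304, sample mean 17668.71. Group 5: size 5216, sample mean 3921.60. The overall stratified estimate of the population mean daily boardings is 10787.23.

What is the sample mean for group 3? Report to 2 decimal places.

N = 3203 + 4885 + 3226 + 3304 + 5216 = 19834.
Overall total = μ·N = 10787.23·19834 = 213953919.82.
Subtract the known strata: 3203·15528.83 + 4885·9997.77 + 3304·17668.71 + 5216·3921.60 = 177410432.38.
Remaining total for group 3: 213953919.82 − 177410432.38 = 36543487.44.
Divide by its size: 36543487.44 / 3226 = 11327.8014... → 11327.80.

11327.80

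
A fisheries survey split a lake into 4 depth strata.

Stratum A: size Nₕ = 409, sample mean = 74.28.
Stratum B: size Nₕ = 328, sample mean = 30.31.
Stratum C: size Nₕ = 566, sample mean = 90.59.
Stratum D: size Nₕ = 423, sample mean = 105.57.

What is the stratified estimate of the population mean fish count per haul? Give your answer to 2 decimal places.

x̄_st = (Σ Nₕx̄ₕ) / (Σ Nₕ) = (409·74.28 + 328·30.31 + 566·90.59 + 423·105.57) / 1726
= 136252.25 / 1726 = 78.9410... → 78.94.

78.94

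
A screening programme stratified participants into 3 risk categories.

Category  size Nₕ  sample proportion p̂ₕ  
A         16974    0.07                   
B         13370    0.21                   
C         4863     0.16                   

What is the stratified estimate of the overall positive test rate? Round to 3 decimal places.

N = 16974 + 13370 + 4863 = 35207.
Overall proportion = Σ (Nₕ/N)·p̂ₕ.
Σ Nₕp̂ₕ = 1188.18 + 2807.7 + 778.08 = 4773.96.
4773.96 / 35207 = 0.13560... → 0.136.

0.136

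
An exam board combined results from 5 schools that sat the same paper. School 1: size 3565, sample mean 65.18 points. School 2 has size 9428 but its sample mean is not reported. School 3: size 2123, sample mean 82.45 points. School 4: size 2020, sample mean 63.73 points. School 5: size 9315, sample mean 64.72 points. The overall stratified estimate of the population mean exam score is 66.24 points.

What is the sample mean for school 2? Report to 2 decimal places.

N = 3565 + 9428 + 2123 + 2020 + 9315 = 26451.
Overall total = μ·N = 66.24·26451 = 1752114.24.
Subtract the known strata: 3565·65.18 + 2123·82.45 + 2020·63.73 + 9315·64.72 = 1139009.45.
Remaining total for school 2: 1752114.24 − 1139009.45 = 613104.79.
Divide by its size: 613104.79 / 9428 = 65.0302... → 65.03.

65.03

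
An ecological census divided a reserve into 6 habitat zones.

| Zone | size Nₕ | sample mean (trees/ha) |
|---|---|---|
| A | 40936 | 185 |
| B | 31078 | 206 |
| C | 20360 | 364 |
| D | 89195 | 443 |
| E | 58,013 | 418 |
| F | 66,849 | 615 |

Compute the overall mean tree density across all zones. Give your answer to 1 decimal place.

412.0

N = 306431; weights Wₕ = Nₕ/N = (0.1336, 0.1014, 0.0664, 0.2911, 0.1893, 0.2182).
x̄_st = Σ Wₕ·x̄ₕ = 0.1336·185 + 0.1014·206 + 0.0664·364 + 0.2911·443 + 0.1893·418 + 0.2182·615 ≈ 412.038...
→ 412.0.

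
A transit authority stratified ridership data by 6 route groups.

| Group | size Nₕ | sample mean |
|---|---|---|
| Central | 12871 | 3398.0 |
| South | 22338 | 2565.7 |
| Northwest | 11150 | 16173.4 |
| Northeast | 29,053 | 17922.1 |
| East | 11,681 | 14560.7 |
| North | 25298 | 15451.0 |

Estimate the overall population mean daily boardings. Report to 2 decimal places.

x̄_st = (Σ Nₕx̄ₕ) / (Σ Nₕ) = (12871·3398.0 + 22338·2565.7 + 11150·16173.4 + 29053·17922.1 + 11681·14560.7 + 25298·15451.0) / 112391
= 1363035380.6 / 112391 = 12127.6204... → 12127.62.

12127.62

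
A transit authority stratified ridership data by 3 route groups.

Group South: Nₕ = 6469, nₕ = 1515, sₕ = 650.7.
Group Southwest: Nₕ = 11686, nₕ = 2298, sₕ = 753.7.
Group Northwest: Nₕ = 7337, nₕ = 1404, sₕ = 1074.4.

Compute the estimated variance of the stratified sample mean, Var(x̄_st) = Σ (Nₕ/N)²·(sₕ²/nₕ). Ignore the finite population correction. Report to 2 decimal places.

138.05

N = 25492; Wₕ = Nₕ/N.
group South: (6469/25492)²·650.7²/1515 = 17.99764
group Southwest: (11686/25492)²·753.7²/2298 = 51.94825
group Northwest: (7337/25492)²·1074.4²/1404 = 68.10737
Sum = 138.05326 → 138.05.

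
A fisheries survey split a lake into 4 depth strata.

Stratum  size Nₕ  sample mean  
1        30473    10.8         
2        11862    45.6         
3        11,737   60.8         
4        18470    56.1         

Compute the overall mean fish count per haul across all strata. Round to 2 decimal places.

N = 72542; weights Wₕ = Nₕ/N = (0.4201, 0.1635, 0.1618, 0.2546).
x̄_st = Σ Wₕ·x̄ₕ = 0.4201·10.8 + 0.1635·45.6 + 0.1618·60.8 + 0.2546·56.1 ≈ 36.1141...
→ 36.11.

36.11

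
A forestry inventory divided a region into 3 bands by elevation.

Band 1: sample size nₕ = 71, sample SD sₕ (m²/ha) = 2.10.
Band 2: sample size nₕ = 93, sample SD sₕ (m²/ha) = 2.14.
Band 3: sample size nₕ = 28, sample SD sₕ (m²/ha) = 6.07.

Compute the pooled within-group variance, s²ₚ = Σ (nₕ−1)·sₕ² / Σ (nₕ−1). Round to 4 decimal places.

1: (71−1)·2.10² = 70·4.41 = 308.7
2: (93−1)·2.14² = 92·4.5796 = 421.3232
3: (28−1)·6.07² = 27·36.8449 = 994.8123
Numerator = 1724.8355; denominator = Σ(nₕ−1) = 189.
s²ₚ = 1724.8355/189 = 9.126114... → 9.1261.

9.1261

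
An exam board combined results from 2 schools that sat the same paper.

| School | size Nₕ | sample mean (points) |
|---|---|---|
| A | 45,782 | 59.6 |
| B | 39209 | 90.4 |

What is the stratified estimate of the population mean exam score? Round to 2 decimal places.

73.81

N = 84991; weights Wₕ = Nₕ/N = (0.5387, 0.4613).
x̄_st = Σ Wₕ·x̄ₕ = 0.5387·59.6 + 0.4613·90.4 ≈ 73.8090...
→ 73.81.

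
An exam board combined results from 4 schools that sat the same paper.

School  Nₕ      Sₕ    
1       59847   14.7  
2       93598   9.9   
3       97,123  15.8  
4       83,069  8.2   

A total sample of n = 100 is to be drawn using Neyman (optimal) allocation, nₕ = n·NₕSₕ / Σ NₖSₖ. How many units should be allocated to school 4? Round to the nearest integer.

17

1: NₕSₕ = 59847·14.7 = 879750.9
2: NₕSₕ = 93598·9.9 = 926620.2
3: NₕSₕ = 97123·15.8 = 1534543.4
4: NₕSₕ = 83069·8.2 = 681165.8
Σ NₕSₕ = 4022080.3.
n_4 = 100·681165.8/4022080.3 = 16.936... → 17.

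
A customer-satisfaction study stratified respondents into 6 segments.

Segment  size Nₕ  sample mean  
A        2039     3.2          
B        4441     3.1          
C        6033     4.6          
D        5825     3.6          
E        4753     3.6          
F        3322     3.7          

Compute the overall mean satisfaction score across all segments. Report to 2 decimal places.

N = 26413; weights Wₕ = Nₕ/N = (0.0772, 0.1681, 0.2284, 0.2205, 0.1799, 0.1258).
x̄_st = Σ Wₕ·x̄ₕ = 0.0772·3.2 + 0.1681·3.1 + 0.2284·4.6 + 0.2205·3.6 + 0.1799·3.6 + 0.1258·3.7 ≈ 3.7260...
→ 3.73.

3.73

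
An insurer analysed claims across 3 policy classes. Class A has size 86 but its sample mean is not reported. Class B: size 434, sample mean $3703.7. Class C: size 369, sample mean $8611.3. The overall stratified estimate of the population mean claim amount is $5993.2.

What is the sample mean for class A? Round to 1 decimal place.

Σ Nₕx̄ₕ = N·μ, so 86·x̄_A = 889·5993.2 − (434·3703.7 + 369·8611.3).
= 5327954.8 − 4784975.5 = 542979.3.
x̄_A = 542979.3 / 86 = 6313.713... → 6313.7.

6313.7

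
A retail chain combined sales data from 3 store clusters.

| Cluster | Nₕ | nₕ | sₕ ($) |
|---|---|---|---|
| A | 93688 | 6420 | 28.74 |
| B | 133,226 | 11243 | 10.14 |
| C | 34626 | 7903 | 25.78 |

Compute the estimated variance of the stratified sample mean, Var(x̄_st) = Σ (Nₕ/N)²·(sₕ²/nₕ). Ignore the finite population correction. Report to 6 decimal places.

N = 261540. Term for each stratum: Wₕ²sₕ²/nₕ.
Var(x̄_st) = 0.016509358 + 0.002372987 + 0.001474016 = 0.020356362 → 0.020356.

0.020356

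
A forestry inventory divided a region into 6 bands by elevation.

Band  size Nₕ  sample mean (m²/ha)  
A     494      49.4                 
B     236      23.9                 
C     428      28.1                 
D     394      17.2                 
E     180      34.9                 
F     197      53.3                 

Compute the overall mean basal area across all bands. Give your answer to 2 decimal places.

N = 1929; weights Wₕ = Nₕ/N = (0.2561, 0.1223, 0.2219, 0.2043, 0.0933, 0.1021).
x̄_st = Σ Wₕ·x̄ₕ = 0.2561·49.4 + 0.1223·23.9 + 0.2219·28.1 + 0.2043·17.2 + 0.0933·34.9 + 0.1021·53.3 ≈ 34.0227...
→ 34.02.

34.02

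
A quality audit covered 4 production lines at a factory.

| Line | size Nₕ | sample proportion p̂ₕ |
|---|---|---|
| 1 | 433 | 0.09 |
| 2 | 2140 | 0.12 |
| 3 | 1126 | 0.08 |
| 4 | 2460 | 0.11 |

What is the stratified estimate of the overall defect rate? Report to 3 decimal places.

Wₕ = Nₕ/N with N = 6159: 0.0703, 0.3475, 0.1828, 0.3994.
p̂_st = 0.0703·0.09 + 0.3475·0.12 + 0.1828·0.08 + 0.3994·0.11 ≈ 0.10658... → 0.107.

0.107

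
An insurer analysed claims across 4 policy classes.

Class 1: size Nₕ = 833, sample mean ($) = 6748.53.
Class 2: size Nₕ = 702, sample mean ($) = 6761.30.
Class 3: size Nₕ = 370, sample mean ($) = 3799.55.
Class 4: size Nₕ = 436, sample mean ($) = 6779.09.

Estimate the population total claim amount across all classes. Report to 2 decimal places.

14729474.83

Population total = Σ Nₕ·x̄ₕ (each stratum's size times its mean).
833·6748.53 + 702·6761.30 + 370·3799.55 + 436·6779.09 = 5621525.49 + 4746432.6 + 1405833.5 + 2955683.24 = 14729474.83.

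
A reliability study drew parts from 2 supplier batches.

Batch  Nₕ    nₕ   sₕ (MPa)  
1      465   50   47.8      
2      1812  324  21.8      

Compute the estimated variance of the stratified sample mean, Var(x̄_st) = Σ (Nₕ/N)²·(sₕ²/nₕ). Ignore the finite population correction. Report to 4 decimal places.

N = 2277. Term for each stratum: Wₕ²sₕ²/nₕ.
Var(x̄_st) = 1.9057487 + 0.9288772 = 2.8346259 → 2.8346.

2.8346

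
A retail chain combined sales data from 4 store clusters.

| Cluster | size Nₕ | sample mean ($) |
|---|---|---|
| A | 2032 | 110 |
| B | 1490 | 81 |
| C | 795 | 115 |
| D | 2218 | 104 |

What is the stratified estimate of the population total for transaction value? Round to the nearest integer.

666307

A: 2032·110 = 223520
B: 1490·81 = 120690
C: 795·115 = 91425
D: 2218·104 = 230672
τ̂ = Σ Nₕx̄ₕ = 666307.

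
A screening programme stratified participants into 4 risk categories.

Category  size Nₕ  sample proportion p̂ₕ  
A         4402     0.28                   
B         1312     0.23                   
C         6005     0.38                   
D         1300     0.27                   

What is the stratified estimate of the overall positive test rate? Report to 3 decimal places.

Wₕ = Nₕ/N with N = 13019: 0.3381, 0.1008, 0.4612, 0.0999.
p̂_st = 0.3381·0.28 + 0.1008·0.23 + 0.4612·0.38 + 0.0999·0.27 ≈ 0.32009... → 0.320.

0.320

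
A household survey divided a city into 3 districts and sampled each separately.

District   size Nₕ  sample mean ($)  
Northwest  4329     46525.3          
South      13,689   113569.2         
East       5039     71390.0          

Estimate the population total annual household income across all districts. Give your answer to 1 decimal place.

Estimate total by summing Nₕ·x̄ₕ over strata.
4329·46525.3 + 13689·113569.2 + 5039·71390.0 = 201408023.7 + 1554648778.8 + 359734210 = 2115791012.5.

2115791012.5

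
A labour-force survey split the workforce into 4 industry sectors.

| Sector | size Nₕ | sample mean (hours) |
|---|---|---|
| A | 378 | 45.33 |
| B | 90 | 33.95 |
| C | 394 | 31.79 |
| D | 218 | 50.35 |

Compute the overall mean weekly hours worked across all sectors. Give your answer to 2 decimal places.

x̄_st = (Σ Nₕx̄ₕ) / (Σ Nₕ) = (378·45.33 + 90·33.95 + 394·31.79 + 218·50.35) / 1080
= 43691.8 / 1080 = 40.4554... → 40.46.

40.46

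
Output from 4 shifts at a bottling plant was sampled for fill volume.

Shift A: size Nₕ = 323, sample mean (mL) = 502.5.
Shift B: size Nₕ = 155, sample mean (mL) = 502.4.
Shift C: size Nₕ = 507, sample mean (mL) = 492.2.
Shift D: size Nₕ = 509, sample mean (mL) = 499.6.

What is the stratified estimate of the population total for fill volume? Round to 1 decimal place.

744021.3

Population total = Σ Nₕ·x̄ₕ (each stratum's size times its mean).
323·502.5 + 155·502.4 + 507·492.2 + 509·499.6 = 162307.5 + 77872 + 249545.4 + 254296.4 = 744021.3.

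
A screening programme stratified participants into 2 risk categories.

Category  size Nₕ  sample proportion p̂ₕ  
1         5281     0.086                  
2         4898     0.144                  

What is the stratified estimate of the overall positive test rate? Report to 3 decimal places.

N = 5281 + 4898 = 10179.
Overall proportion = Σ (Nₕ/N)·p̂ₕ.
Σ Nₕp̂ₕ = 454.166 + 705.312 = 1159.478.
1159.478 / 10179 = 0.11391... → 0.114.

0.114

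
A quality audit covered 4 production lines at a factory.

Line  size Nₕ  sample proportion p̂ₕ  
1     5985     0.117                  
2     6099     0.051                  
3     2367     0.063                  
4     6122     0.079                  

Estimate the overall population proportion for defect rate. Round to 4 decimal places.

0.0799

Wₕ = Nₕ/N with N = 20573: 0.2909, 0.2965, 0.1151, 0.2976.
p̂_st = 0.2909·0.117 + 0.2965·0.051 + 0.1151·0.063 + 0.2976·0.079 ≈ 0.079913... → 0.0799.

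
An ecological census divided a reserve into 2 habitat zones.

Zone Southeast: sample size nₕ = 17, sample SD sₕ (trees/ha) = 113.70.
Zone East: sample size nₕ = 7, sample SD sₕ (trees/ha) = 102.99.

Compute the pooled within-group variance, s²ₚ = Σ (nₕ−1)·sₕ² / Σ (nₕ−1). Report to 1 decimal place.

Southeast: (17−1)·113.70² = 16·12927.69 = 206843.04
East: (7−1)·102.99² = 6·10606.9401 = 63641.6406
Numerator = 270484.6806; denominator = Σ(nₕ−1) = 22.
s²ₚ = 270484.6806/22 = 12294.758... → 12294.8.

12294.8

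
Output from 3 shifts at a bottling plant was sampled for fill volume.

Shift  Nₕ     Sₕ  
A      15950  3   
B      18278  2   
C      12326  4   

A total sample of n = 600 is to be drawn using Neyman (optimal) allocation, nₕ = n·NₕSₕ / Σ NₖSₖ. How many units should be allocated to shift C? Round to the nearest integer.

Σ NₕSₕ = 15950·3 + 18278·2 + 12326·4 = 133710.
Share for C: 49304/133710 = 0.36874.
n_C = 600 × 0.36874 = 221.243... → 221.

221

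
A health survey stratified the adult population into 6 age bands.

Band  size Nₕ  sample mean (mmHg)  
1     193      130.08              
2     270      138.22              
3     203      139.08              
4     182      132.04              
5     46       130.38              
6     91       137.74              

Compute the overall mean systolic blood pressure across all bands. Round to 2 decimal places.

N = 193 + 270 + 203 + 182 + 46 + 91 = 985.
The stratified mean weights each stratum mean by its population share Nₕ/N.
Σ Nₕx̄ₕ = 193·130.08 + 270·138.22 + 203·139.08 + 182·132.04 + 46·130.38 + 91·137.74 = 25105.44 + 37319.4 + 28233.24 + 24031.28 + 5997.48 + 12534.34 = 133221.18.
Divide by N: 133221.18 / 985 = 135.2499... → 135.25.

135.25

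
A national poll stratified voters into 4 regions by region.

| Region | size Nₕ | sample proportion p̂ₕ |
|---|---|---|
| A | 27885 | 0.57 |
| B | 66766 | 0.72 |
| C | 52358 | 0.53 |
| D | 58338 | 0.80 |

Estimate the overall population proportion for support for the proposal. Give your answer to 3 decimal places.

Wₕ = Nₕ/N with N = 205347: 0.1358, 0.3251, 0.2550, 0.2841.
p̂_st = 0.1358·0.57 + 0.3251·0.72 + 0.2550·0.53 + 0.2841·0.80 ≈ 0.67391... → 0.674.

0.674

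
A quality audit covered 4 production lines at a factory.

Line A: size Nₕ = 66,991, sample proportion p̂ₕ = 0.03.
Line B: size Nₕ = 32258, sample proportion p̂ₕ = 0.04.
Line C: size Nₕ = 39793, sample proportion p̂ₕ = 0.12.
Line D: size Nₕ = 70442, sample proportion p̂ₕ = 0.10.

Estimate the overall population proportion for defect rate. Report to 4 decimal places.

0.0722

N = 66991 + 32258 + 39793 + 70442 = 209484.
Overall proportion = Σ (Nₕ/N)·p̂ₕ.
Σ Nₕp̂ₕ = 2009.73 + 1290.32 + 4775.16 + 7044.2 = 15119.41.
15119.41 / 209484 = 0.072175... → 0.0722.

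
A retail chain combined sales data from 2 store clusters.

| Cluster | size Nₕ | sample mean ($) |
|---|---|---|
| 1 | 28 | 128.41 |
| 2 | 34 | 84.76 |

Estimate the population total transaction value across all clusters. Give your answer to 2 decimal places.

1: 28·128.41 = 3595.48
2: 34·84.76 = 2881.84
τ̂ = Σ Nₕx̄ₕ = 6477.32.

6477.32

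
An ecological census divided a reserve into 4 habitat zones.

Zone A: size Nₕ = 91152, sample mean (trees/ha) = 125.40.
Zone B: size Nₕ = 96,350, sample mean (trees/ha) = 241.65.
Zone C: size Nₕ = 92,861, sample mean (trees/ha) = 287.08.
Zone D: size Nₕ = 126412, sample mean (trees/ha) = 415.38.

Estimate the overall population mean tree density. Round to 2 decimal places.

x̄_st = (Σ Nₕx̄ₕ) / (Σ Nₕ) = (91152·125.40 + 96350·241.65 + 92861·287.08 + 126412·415.38) / 406775
= 113880990.74 / 406775 = 279.9606... → 279.96.

279.96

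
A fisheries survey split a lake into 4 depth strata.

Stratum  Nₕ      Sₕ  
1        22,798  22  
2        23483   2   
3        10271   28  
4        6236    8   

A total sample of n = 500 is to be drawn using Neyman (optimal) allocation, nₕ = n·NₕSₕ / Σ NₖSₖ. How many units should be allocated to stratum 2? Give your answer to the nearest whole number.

27

Σ NₕSₕ = 22798·22 + 23483·2 + 10271·28 + 6236·8 = 885998.
Share for 2: 46966/885998 = 0.05301.
n_2 = 500 × 0.05301 = 26.505... → 27.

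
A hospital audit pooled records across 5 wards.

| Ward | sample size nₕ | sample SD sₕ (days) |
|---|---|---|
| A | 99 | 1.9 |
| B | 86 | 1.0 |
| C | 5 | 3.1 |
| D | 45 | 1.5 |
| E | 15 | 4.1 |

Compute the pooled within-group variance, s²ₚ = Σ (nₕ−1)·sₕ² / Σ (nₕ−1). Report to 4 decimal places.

A: (99−1)·1.9² = 98·3.61 = 353.78
B: (86−1)·1.0² = 85·1 = 85
C: (5−1)·3.1² = 4·9.61 = 38.44
D: (45−1)·1.5² = 44·2.25 = 99
E: (15−1)·4.1² = 14·16.81 = 235.34
Numerator = 811.56; denominator = Σ(nₕ−1) = 245.
s²ₚ = 811.56/245 = 3.312490... → 3.3125.

3.3125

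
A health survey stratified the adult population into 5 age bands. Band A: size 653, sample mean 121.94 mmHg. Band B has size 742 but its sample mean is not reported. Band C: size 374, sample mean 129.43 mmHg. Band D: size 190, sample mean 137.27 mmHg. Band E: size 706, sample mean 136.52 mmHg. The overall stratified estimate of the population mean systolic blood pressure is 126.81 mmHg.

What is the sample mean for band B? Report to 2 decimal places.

117.86

Σ Nₕx̄ₕ = N·μ, so 742·x̄_B = 2665·126.81 − (653·121.94 + 374·129.43 + 190·137.27 + 706·136.52).
= 337948.65 − 250498.06 = 87450.59.
x̄_B = 87450.59 / 742 = 117.8579... → 117.86.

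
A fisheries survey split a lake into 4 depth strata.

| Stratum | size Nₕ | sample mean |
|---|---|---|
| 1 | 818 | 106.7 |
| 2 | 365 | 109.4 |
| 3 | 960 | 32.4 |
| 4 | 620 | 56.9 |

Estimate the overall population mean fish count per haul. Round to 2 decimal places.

70.07

N = 818 + 365 + 960 + 620 = 2763.
Overall mean = Σ (Nₕ/N)·x̄ₕ — weight by population share, not a simple average.
Σ Nₕx̄ₕ = 818·106.7 + 365·109.4 + 960·32.4 + 620·56.9 = 87280.6 + 39931 + 31104 + 35278 = 193593.6.
Divide by N: 193593.6 / 2763 = 70.0664... → 70.07.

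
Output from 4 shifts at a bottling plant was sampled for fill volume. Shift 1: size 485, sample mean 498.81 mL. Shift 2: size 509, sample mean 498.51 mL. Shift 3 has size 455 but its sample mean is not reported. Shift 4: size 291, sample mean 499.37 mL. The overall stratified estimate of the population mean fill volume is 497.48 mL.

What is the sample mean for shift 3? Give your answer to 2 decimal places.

N = 485 + 509 + 455 + 291 = 1740.
Overall total = μ·N = 497.48·1740 = 865615.2.
Subtract the known strata: 485·498.81 + 509·498.51 + 291·499.37 = 640981.11.
Remaining total for shift 3: 865615.2 − 640981.11 = 224634.09.
Divide by its size: 224634.09 / 455 = 493.7013... → 493.70.

493.70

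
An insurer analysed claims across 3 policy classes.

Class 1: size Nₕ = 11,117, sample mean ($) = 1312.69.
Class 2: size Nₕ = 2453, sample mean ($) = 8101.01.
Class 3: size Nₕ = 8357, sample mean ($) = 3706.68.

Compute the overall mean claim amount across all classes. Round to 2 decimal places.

2984.52

x̄_st = (Σ Nₕx̄ₕ) / (Σ Nₕ) = (11117·1312.69 + 2453·8101.01 + 8357·3706.68) / 21927
= 65441677.02 / 21927 = 2984.5249... → 2984.52.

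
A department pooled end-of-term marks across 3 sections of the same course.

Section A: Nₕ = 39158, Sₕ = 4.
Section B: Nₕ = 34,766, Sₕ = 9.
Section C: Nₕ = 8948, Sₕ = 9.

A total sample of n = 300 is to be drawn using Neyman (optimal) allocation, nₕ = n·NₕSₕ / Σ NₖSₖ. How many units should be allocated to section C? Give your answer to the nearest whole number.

A: NₕSₕ = 39158·4 = 156632
B: NₕSₕ = 34766·9 = 312894
C: NₕSₕ = 8948·9 = 80532
Σ NₕSₕ = 550058.
n_C = 300·80532/550058 = 43.922... → 44.

44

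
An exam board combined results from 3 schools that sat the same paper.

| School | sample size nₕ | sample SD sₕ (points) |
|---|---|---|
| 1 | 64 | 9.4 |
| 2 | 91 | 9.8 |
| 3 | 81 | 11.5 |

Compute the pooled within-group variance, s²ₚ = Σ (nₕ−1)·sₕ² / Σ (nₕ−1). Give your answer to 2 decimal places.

1: (64−1)·9.4² = 63·88.36 = 5566.68
2: (91−1)·9.8² = 90·96.04 = 8643.6
3: (81−1)·11.5² = 80·132.25 = 10580
Numerator = 24790.28; denominator = Σ(nₕ−1) = 233.
s²ₚ = 24790.28/233 = 106.3961... → 106.40.

106.40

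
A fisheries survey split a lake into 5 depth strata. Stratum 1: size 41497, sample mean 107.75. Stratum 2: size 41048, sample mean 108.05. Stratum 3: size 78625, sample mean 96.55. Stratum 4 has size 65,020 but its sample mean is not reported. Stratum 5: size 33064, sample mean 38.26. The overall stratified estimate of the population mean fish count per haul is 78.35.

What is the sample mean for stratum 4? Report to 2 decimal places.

N = 41497 + 41048 + 78625 + 65020 + 33064 = 259254.
Overall total = μ·N = 78.35·259254 = 20312550.9.
Subtract the known strata: 41497·107.75 + 41048·108.05 + 78625·96.55 + 33064·38.26 = 17762810.54.
Remaining total for stratum 4: 20312550.9 − 17762810.54 = 2549740.36.
Divide by its size: 2549740.36 / 65020 = 39.2147... → 39.21.

39.21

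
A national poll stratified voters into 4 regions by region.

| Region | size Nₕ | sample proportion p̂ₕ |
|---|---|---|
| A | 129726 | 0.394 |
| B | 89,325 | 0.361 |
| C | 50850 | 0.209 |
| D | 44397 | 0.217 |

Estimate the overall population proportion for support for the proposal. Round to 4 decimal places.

0.3297

Wₕ = Nₕ/N with N = 314298: 0.4127, 0.2842, 0.1618, 0.1413.
p̂_st = 0.4127·0.394 + 0.2842·0.361 + 0.1618·0.209 + 0.1413·0.217 ≈ 0.329688... → 0.3297.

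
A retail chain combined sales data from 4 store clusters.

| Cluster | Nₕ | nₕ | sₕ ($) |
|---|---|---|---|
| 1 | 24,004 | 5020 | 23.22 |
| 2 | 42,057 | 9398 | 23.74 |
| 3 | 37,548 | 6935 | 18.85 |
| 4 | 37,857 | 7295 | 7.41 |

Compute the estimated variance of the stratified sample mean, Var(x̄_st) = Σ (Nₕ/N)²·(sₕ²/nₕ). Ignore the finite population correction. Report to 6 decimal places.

N = 141466. Term for each stratum: Wₕ²sₕ²/nₕ.
Var(x̄_st) = 0.003092316 + 0.005300275 + 0.003609489 + 0.000539013 = 0.012541093 → 0.012541.

0.012541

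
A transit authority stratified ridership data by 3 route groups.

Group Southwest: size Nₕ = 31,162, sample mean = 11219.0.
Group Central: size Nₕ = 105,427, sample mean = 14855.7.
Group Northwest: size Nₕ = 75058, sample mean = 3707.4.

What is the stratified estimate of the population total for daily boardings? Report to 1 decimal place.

Population total = Σ Nₕ·x̄ₕ (each stratum's size times its mean).
31162·11219.0 + 105427·14855.7 + 75058·3707.4 = 349606478 + 1566191883.9 + 278270029.2 = 2194068391.1.

2194068391.1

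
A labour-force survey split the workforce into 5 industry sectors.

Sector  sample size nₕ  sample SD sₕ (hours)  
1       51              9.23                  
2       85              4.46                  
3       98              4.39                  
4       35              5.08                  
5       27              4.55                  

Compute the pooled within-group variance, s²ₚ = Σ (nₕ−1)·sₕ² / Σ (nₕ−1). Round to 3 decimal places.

31.669

Degrees of freedom: 50 + 84 + 97 + 34 + 26 = 291.
Σ(nₕ−1)sₕ² = 50·85.1929 + 84·19.8916 + 97·19.2721 + 34·25.8064 + 26·20.7025 = 9215.6157.
s²ₚ = 9215.6157 / 291 = 31.66878... → 31.669.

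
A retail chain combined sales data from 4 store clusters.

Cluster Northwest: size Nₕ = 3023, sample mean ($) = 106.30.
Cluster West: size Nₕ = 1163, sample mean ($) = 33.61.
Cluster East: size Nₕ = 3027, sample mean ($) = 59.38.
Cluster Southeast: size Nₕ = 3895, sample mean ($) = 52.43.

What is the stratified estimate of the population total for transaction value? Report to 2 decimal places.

Northwest: 3023·106.30 = 321344.9
West: 1163·33.61 = 39088.43
East: 3027·59.38 = 179743.26
Southeast: 3895·52.43 = 204214.85
τ̂ = Σ Nₕx̄ₕ = 744391.44.

744391.44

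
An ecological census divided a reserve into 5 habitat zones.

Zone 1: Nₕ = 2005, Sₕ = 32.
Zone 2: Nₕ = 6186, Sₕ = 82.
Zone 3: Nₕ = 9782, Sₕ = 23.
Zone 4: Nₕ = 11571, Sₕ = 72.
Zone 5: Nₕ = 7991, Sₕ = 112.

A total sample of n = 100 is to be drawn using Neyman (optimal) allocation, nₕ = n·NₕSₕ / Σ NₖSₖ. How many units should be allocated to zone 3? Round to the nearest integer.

Σ NₕSₕ = 2005·32 + 6186·82 + 9782·23 + 11571·72 + 7991·112 = 2524502.
Share for 3: 224986/2524502 = 0.08912.
n_3 = 100 × 0.08912 = 8.912... → 9.

9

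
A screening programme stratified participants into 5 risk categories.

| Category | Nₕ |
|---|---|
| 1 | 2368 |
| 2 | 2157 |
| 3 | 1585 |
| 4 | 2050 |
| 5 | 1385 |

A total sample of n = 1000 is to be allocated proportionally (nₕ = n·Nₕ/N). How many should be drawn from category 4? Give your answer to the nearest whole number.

215

Share of category 4 = 2050/9545 = 0.21477.
Allocate 1000 × 0.21477 = 214.772... → 215.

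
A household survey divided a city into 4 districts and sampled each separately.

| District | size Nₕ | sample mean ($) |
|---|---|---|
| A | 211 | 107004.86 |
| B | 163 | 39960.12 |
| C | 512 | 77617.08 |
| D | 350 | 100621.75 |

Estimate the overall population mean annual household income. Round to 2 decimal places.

84182.11

N = 1236; weights Wₕ = Nₕ/N = (0.1707, 0.1319, 0.4142, 0.2832).
x̄_st = Σ Wₕ·x̄ₕ = 0.1707·107004.86 + 0.1319·39960.12 + 0.4142·77617.08 + 0.2832·100621.75 ≈ 84182.1056...
→ 84182.11.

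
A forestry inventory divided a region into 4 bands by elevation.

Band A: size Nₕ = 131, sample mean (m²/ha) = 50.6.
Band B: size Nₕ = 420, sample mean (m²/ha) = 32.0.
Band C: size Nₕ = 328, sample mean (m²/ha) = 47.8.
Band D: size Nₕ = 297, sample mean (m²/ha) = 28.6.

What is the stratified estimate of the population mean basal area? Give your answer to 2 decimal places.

37.62

N = 131 + 420 + 328 + 297 = 1176.
The stratified mean weights each stratum mean by its population share Nₕ/N.
Σ Nₕx̄ₕ = 131·50.6 + 420·32.0 + 328·47.8 + 297·28.6 = 6628.6 + 13440 + 15678.4 + 8494.2 = 44241.2.
Divide by N: 44241.2 / 1176 = 37.6201... → 37.62.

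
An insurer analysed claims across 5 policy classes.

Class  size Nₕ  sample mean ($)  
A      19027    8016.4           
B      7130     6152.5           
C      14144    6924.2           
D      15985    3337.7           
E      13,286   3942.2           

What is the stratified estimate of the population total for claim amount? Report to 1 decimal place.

A: 19027·8016.4 = 152528042.8
B: 7130·6152.5 = 43867325
C: 14144·6924.2 = 97935884.8
D: 15985·3337.7 = 53353134.5
E: 13286·3942.2 = 52376069.2
τ̂ = Σ Nₕx̄ₕ = 400060456.3.

400060456.3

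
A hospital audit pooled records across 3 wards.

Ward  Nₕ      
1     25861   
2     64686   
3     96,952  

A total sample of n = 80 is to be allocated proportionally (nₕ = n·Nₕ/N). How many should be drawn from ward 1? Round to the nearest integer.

Share of ward 1 = 25861/187499 = 0.13793.
Allocate 80 × 0.13793 = 11.034... → 11.

11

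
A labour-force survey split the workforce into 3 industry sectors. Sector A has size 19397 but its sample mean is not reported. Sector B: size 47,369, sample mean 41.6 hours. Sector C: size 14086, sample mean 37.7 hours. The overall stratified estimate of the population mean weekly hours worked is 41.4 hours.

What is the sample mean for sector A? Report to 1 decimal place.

43.6

N = 19397 + 47369 + 14086 = 80852.
Overall total = μ·N = 41.4·80852 = 3347272.8.
Subtract the known strata: 47369·41.6 + 14086·37.7 = 2501592.6.
Remaining total for sector A: 3347272.8 − 2501592.6 = 845680.2.
Divide by its size: 845680.2 / 19397 = 43.599... → 43.6.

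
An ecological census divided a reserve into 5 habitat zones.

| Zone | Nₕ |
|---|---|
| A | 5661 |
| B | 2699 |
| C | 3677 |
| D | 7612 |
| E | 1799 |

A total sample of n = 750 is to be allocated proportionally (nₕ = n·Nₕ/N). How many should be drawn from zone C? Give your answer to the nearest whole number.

N = 5661 + 2699 + 3677 + 7612 + 1799 = 21448.
n_C = 750·3677/21448 = 128.578... → 129.

129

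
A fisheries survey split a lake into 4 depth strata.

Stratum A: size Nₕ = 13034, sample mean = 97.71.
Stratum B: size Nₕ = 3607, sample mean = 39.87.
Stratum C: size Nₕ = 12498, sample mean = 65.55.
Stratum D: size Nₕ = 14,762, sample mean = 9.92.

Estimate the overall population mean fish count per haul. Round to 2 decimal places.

54.28

x̄_st = (Σ Nₕx̄ₕ) / (Σ Nₕ) = (13034·97.71 + 3607·39.87 + 12498·65.55 + 14762·9.92) / 43901
= 2383046.17 / 43901 = 54.2823... → 54.28.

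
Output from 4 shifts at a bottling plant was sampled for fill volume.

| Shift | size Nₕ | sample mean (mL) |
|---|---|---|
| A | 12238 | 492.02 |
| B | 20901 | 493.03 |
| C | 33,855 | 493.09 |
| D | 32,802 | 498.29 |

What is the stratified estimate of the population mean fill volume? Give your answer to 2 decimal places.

494.66

x̄_st = (Σ Nₕx̄ₕ) / (Σ Nₕ) = (12238·492.02 + 20901·493.03 + 33855·493.09 + 32802·498.29) / 99796
= 49364631.32 / 99796 = 494.6554... → 494.66.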